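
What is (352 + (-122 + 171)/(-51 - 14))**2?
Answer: 521254561/4225 ≈ 1.2337e+5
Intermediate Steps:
(352 + (-122 + 171)/(-51 - 14))**2 = (352 + 49/(-65))**2 = (352 + 49*(-1/65))**2 = (352 - 49/65)**2 = (22831/65)**2 = 521254561/4225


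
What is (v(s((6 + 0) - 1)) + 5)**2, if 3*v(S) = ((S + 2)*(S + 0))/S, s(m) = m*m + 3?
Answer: 225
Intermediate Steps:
s(m) = 3 + m**2 (s(m) = m**2 + 3 = 3 + m**2)
v(S) = 2/3 + S/3 (v(S) = (((S + 2)*(S + 0))/S)/3 = (((2 + S)*S)/S)/3 = ((S*(2 + S))/S)/3 = (2 + S)/3 = 2/3 + S/3)
(v(s((6 + 0) - 1)) + 5)**2 = ((2/3 + (3 + ((6 + 0) - 1)**2)/3) + 5)**2 = ((2/3 + (3 + (6 - 1)**2)/3) + 5)**2 = ((2/3 + (3 + 5**2)/3) + 5)**2 = ((2/3 + (3 + 25)/3) + 5)**2 = ((2/3 + (1/3)*28) + 5)**2 = ((2/3 + 28/3) + 5)**2 = (10 + 5)**2 = 15**2 = 225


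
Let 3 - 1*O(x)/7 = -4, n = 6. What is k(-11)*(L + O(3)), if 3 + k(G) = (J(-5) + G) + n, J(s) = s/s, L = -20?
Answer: -203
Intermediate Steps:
O(x) = 49 (O(x) = 21 - 7*(-4) = 21 + 28 = 49)
J(s) = 1
k(G) = 4 + G (k(G) = -3 + ((1 + G) + 6) = -3 + (7 + G) = 4 + G)
k(-11)*(L + O(3)) = (4 - 11)*(-20 + 49) = -7*29 = -203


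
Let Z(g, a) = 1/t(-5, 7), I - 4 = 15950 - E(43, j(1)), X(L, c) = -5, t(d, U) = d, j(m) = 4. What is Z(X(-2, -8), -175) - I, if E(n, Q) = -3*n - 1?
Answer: -80421/5 ≈ -16084.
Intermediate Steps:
E(n, Q) = -1 - 3*n
I = 16084 (I = 4 + (15950 - (-1 - 3*43)) = 4 + (15950 - (-1 - 129)) = 4 + (15950 - 1*(-130)) = 4 + (15950 + 130) = 4 + 16080 = 16084)
Z(g, a) = -⅕ (Z(g, a) = 1/(-5) = -⅕)
Z(X(-2, -8), -175) - I = -⅕ - 1*16084 = -⅕ - 16084 = -80421/5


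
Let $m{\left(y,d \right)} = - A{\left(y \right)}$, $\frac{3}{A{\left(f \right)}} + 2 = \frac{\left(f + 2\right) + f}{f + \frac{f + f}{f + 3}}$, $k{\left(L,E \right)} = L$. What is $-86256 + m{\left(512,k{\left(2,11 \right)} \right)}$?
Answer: $- \frac{43507248}{509} \approx -85476.0$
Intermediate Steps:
$A{\left(f \right)} = \frac{3}{-2 + \frac{2 + 2 f}{f + \frac{2 f}{3 + f}}}$ ($A{\left(f \right)} = \frac{3}{-2 + \frac{\left(f + 2\right) + f}{f + \frac{f + f}{f + 3}}} = \frac{3}{-2 + \frac{\left(2 + f\right) + f}{f + \frac{2 f}{3 + f}}} = \frac{3}{-2 + \frac{2 + 2 f}{f + \frac{2 f}{3 + f}}}$)
$m{\left(y,d \right)} = \frac{3 y \left(5 + y\right)}{-6 + 2 y}$ ($m{\left(y,d \right)} = - \frac{\left(-3\right) y \left(5 + y\right)}{-6 + 2 y} = \frac{3 y \left(5 + y\right)}{-6 + 2 y}$)
$-86256 + m{\left(512,k{\left(2,11 \right)} \right)} = -86256 + \frac{3}{2} \cdot 512 \frac{1}{-3 + 512} \left(5 + 512\right) = -86256 + \frac{3}{2} \cdot 512 \cdot \frac{1}{509} \cdot 517 = -86256 + \frac{397056}{509} = - \frac{43507248}{509}$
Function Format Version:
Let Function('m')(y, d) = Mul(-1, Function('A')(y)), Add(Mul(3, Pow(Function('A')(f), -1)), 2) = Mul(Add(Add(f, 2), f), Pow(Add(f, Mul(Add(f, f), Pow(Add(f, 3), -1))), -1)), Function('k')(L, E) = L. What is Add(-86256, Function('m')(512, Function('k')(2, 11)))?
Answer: Rational(-43507248, 509) ≈ -85476.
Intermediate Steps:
Function('A')(f) = Mul(3, Pow(Add(-2, Mul(Pow(Add(f, Mul(2, f, Pow(Add(3, f), -1))), -1), Add(2, Mul(2, f)))), -1)) (Function('A')(f) = Mul(3, Pow(Add(-2, Mul(Add(Add(f, 2), f), Pow(Add(f, Mul(Add(f, f), Pow(Add(f, 3), -1))), -1))), -1)) = Mul(3, Pow(Add(-2, Mul(Add(Add(2, f), f), Pow(Add(f, Mul(Mul(2, f), Pow(Add(3, f), -1))), -1))), -1)) = Mul(3, Pow(Add(-2, Mul(Add(2, Mul(2, f)), Pow(Add(f, Mul(2, f, Pow(Add(3, f), -1))), -1))), -1)) = Mul(3, Pow(Add(-2, Mul(Pow(Add(f, Mul(2, f, Pow(Add(3, f), -1))), -1), Add(2, Mul(2, f)))), -1)))
Function('m')(y, d) = Mul(3, y, Pow(Add(-6, Mul(2, y)), -1), Add(5, y)) (Function('m')(y, d) = Mul(-1, Mul(-3, y, Pow(Add(-6, Mul(2, y)), -1), Add(5, y))) = Mul(3, y, Pow(Add(-6, Mul(2, y)), -1), Add(5, y)))
Add(-86256, Function('m')(512, Function('k')(2, 11))) = Add(-86256, Mul(Rational(3, 2), 512, Pow(Add(-3, 512), -1), Add(5, 512))) = Add(-86256, Mul(Rational(3, 2), 512, Pow(509, -1), 517)) = Add(-86256, Mul(Rational(3, 2), 512, Rational(1, 509), 517)) = Add(-86256, Rational(397056, 509)) = Rational(-43507248, 509)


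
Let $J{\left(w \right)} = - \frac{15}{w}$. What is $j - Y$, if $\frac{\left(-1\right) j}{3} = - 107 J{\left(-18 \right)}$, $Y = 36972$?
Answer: $- \frac{73409}{2} \approx -36705.0$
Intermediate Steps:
$j = \frac{535}{2}$ ($j = - 3 \left(- 107 \left(- \frac{15}{-18}\right)\right) = - 3 \left(- 107 \left(\left(-15\right) \left(- \frac{1}{18}\right)\right)\right) = - 3 \left(\left(-107\right) \frac{5}{6}\right) = \left(-3\right) \left(- \frac{535}{6}\right) = \frac{535}{2} \approx 267.5$)
$j - Y = \frac{535}{2} - 36972 = - \frac{73409}{2}$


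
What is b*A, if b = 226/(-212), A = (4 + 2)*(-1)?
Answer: 339/53 ≈ 6.3962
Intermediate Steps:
A = -6 (A = 6*(-1) = -6)
b = -113/106 (b = 226*(-1/212) = -113/106 ≈ -1.0660)
b*A = -113/106*(-6) = 339/53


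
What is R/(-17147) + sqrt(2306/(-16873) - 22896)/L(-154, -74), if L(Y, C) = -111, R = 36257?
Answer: -2789/1319 - I*sqrt(6518487270722)/1872903 ≈ -2.1145 - 1.3632*I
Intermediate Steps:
R/(-17147) + sqrt(2306/(-16873) - 22896)/L(-154, -74) = 36257/(-17147) + sqrt(2306/(-16873) - 22896)/(-111) = 36257*(-1/17147) + sqrt(2306*(-1/16873) - 22896)*(-1/111) = -2789/1319 + sqrt(-2306/16873 - 22896)*(-1/111) = -2789/1319 + sqrt(-386326514/16873)*(-1/111) = -2789/1319 + (I*sqrt(6518487270722)/16873)*(-1/111) = -2789/1319 - I*sqrt(6518487270722)/1872903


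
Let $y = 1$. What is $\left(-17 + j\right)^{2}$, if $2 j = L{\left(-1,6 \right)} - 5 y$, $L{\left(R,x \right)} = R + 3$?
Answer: $\frac{1369}{4} \approx 342.25$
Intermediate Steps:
$L{\left(R,x \right)} = 3 + R$
$j = - \frac{3}{2}$ ($j = \frac{\left(3 - 1\right) - 5}{2} = \frac{2 - 5}{2} = \frac{1}{2} \left(-3\right) = - \frac{3}{2} \approx -1.5$)
$\left(-17 + j\right)^{2} = \left(-17 - \frac{3}{2}\right)^{2} = \left(- \frac{37}{2}\right)^{2} = \frac{1369}{4}$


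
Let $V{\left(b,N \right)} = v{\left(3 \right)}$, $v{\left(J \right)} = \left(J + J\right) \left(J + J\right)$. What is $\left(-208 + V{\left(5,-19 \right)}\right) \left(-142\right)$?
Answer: $24424$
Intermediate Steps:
$v{\left(J \right)} = 4 J^{2}$ ($v{\left(J \right)} = 2 J 2 J = 4 J^{2}$)
$V{\left(b,N \right)} = 36$ ($V{\left(b,N \right)} = 4 \cdot 3^{2} = 4 \cdot 9 = 36$)
$\left(-208 + V{\left(5,-19 \right)}\right) \left(-142\right) = \left(-208 + 36\right) \left(-142\right) = \left(-172\right) \left(-142\right) = 24424$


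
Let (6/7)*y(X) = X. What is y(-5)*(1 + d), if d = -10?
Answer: 105/2 ≈ 52.500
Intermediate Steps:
y(X) = 7*X/6
y(-5)*(1 + d) = ((7/6)*(-5))*(1 - 10) = -35/6*(-9) = 105/2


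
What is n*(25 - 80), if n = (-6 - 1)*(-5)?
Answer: -1925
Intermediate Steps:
n = 35 (n = -7*(-5) = 35)
n*(25 - 80) = 35*(25 - 80) = 35*(-55) = -1925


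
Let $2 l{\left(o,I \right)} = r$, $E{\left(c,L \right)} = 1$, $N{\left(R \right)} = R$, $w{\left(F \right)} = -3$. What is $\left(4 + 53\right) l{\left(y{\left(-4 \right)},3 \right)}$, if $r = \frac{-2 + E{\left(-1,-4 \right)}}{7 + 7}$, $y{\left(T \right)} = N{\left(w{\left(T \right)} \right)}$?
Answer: $- \frac{57}{28} \approx -2.0357$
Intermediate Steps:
$y{\left(T \right)} = -3$
$r = - \frac{1}{14}$ ($r = \frac{-2 + 1}{7 + 7} = - \frac{1}{14} \approx -0.071429$)
$l{\left(o,I \right)} = - \frac{1}{28}$ ($l{\left(o,I \right)} = \frac{1}{2} \left(- \frac{1}{14}\right) = - \frac{1}{28}$)
$\left(4 + 53\right) l{\left(y{\left(-4 \right)},3 \right)} = \left(4 + 53\right) \left(- \frac{1}{28}\right) = 57 \left(- \frac{1}{28}\right) = - \frac{57}{28}$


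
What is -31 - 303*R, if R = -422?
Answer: 127835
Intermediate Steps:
-31 - 303*R = -31 - 303*(-422) = -31 + 127866 = 127835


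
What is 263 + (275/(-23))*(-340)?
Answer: 99549/23 ≈ 4328.2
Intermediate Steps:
263 + (275/(-23))*(-340) = 263 + (275*(-1/23))*(-340) = 263 - 275/23*(-340) = 263 + 93500/23 = 99549/23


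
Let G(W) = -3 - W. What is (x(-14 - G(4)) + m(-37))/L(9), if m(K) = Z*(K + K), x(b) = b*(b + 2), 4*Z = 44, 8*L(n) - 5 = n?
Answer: -3116/7 ≈ -445.14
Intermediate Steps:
L(n) = 5/8 + n/8
Z = 11 (Z = (1/4)*44 = 11)
x(b) = b*(2 + b)
m(K) = 22*K (m(K) = 11*(K + K) = 11*(2*K) = 22*K)
(x(-14 - G(4)) + m(-37))/L(9) = ((-14 - (-3 - 1*4))*(2 + (-14 - (-3 - 1*4))) + 22*(-37))/(5/8 + (1/8)*9) = ((-14 - (-3 - 4))*(2 + (-14 - (-3 - 4))) - 814)/(5/8 + 9/8) = ((-14 - 1*(-7))*(2 + (-14 - 1*(-7))) - 814)/(7/4) = ((-14 + 7)*(2 + (-14 + 7)) - 814)*(4/7) = (-7*(2 - 7) - 814)*(4/7) = (-7*(-5) - 814)*(4/7) = (35 - 814)*(4/7) = -779*4/7 = -3116/7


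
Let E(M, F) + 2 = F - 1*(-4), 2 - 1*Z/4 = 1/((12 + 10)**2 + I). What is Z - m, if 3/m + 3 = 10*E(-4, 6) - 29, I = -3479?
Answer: 380429/47920 ≈ 7.9388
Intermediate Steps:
Z = 23964/2995 (Z = 8 - 4/((12 + 10)**2 - 3479) = 8 - 4/(22**2 - 3479) = 8 - 4/(484 - 3479) = 8 - 4/(-2995) = 8 - 4*(-1/2995) = 8 + 4/2995 = 23964/2995 ≈ 8.0013)
E(M, F) = 2 + F (E(M, F) = -2 + (F - 1*(-4)) = -2 + (F + 4) = -2 + (4 + F) = 2 + F)
m = 1/16 (m = 3/(-3 + (10*(2 + 6) - 29)) = 3/(-3 + (10*8 - 29)) = 3/(-3 + (80 - 29)) = 3/(-3 + 51) = 3/48 = 3*(1/48) = 1/16 ≈ 0.062500)
Z - m = 23964/2995 - 1*1/16 = 23964/2995 - 1/16 = 380429/47920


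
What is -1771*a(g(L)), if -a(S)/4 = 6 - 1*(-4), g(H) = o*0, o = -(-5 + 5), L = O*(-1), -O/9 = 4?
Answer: 70840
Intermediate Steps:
O = -36 (O = -9*4 = -36)
L = 36 (L = -36*(-1) = 36)
o = 0 (o = -1*0 = 0)
g(H) = 0 (g(H) = 0*0 = 0)
a(S) = -40 (a(S) = -4*(6 - 1*(-4)) = -4*(6 + 4) = -4*10 = -40)
-1771*a(g(L)) = -1771*(-40) = 70840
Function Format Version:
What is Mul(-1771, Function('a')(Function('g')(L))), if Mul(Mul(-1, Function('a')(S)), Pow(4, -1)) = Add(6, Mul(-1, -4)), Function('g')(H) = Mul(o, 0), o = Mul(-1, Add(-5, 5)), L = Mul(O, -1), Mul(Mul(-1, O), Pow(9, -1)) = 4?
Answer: 70840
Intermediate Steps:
O = -36 (O = Mul(-9, 4) = -36)
L = 36 (L = Mul(-36, -1) = 36)
o = 0 (o = Mul(-1, 0) = 0)
Function('g')(H) = 0 (Function('g')(H) = Mul(0, 0) = 0)
Function('a')(S) = -40 (Function('a')(S) = Mul(-4, Add(6, Mul(-1, -4))) = Mul(-4, Add(6, 4)) = Mul(-4, 10) = -40)
Mul(-1771, Function('a')(Function('g')(L))) = Mul(-1771, -40) = 70840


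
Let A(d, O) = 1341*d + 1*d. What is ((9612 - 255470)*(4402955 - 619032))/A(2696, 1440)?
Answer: -42286715497/164456 ≈ -2.5713e+5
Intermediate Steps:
A(d, O) = 1342*d (A(d, O) = 1341*d + d = 1342*d)
((9612 - 255470)*(4402955 - 619032))/A(2696, 1440) = ((9612 - 255470)*(4402955 - 619032))/((1342*2696)) = -245858*3783923/3618032 = -930307740934*1/3618032 = -42286715497/164456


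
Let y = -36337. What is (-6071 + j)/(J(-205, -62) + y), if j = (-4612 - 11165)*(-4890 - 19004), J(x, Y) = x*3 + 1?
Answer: -376969567/36951 ≈ -10202.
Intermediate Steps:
J(x, Y) = 1 + 3*x (J(x, Y) = 3*x + 1 = 1 + 3*x)
j = 376975638 (j = -15777*(-23894) = 376975638)
(-6071 + j)/(J(-205, -62) + y) = (-6071 + 376975638)/((1 + 3*(-205)) - 36337) = 376969567/((1 - 615) - 36337) = 376969567/(-614 - 36337) = 376969567/(-36951) = 376969567*(-1/36951) = -376969567/36951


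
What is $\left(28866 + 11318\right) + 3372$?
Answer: $43556$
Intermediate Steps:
$\left(28866 + 11318\right) + 3372 = 40184 + 3372 = 43556$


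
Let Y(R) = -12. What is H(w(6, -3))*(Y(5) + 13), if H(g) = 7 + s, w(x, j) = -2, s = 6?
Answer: 13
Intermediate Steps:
H(g) = 13 (H(g) = 7 + 6 = 13)
H(w(6, -3))*(Y(5) + 13) = 13*(-12 + 13) = 13*1 = 13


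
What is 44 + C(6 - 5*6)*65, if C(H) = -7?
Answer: -411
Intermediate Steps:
44 + C(6 - 5*6)*65 = 44 - 7*65 = 44 - 455 = -411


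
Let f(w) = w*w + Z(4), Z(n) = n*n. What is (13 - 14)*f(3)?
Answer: -25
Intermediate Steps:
Z(n) = n²
f(w) = 16 + w² (f(w) = w*w + 4² = w² + 16 = 16 + w²)
(13 - 14)*f(3) = (13 - 14)*(16 + 3²) = -(16 + 9) = -1*25 = -25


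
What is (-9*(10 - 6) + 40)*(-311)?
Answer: -1244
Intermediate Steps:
(-9*(10 - 6) + 40)*(-311) = (-9*4 + 40)*(-311) = (-36 + 40)*(-311) = 4*(-311) = -1244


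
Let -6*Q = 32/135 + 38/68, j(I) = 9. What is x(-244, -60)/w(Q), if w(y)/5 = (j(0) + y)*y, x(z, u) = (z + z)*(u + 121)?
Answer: 4515517445760/892088171 ≈ 5061.7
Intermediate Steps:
Q = -3653/27540 (Q = -(32/135 + 38/68)/6 = -(32*(1/135) + 38*(1/68))/6 = -(32/135 + 19/34)/6 = -⅙*3653/4590 = -3653/27540 ≈ -0.13264)
x(z, u) = 2*z*(121 + u) (x(z, u) = (2*z)*(121 + u) = 2*z*(121 + u))
w(y) = 5*y*(9 + y) (w(y) = 5*((9 + y)*y) = 5*(y*(9 + y)) = 5*y*(9 + y))
x(-244, -60)/w(Q) = (2*(-244)*(121 - 60))/((5*(-3653/27540)*(9 - 3653/27540))) = (2*(-244)*61)/((5*(-3653/27540)*(244207/27540))) = -29768/(-892088171/151690320) = -29768*(-151690320/892088171) = 4515517445760/892088171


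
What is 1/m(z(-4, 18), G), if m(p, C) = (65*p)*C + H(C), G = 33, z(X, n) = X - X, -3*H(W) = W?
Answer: -1/11 ≈ -0.090909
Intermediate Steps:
H(W) = -W/3
z(X, n) = 0
m(p, C) = -C/3 + 65*C*p (m(p, C) = (65*p)*C - C/3 = 65*C*p - C/3 = -C/3 + 65*C*p)
1/m(z(-4, 18), G) = 1/((⅓)*33*(-1 + 195*0)) = 1/((⅓)*33*(-1 + 0)) = 1/((⅓)*33*(-1)) = 1/(-11) = -1/11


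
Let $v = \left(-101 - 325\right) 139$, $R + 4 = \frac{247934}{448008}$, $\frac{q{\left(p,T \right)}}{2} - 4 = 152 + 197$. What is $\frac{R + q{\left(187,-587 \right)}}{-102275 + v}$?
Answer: $- \frac{157374775}{36174181956} \approx -0.0043505$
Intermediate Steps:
$q{\left(p,T \right)} = 706$ ($q{\left(p,T \right)} = 8 + 2 \left(152 + 197\right) = 8 + 2 \cdot 349 = 8 + 698 = 706$)
$R = - \frac{772049}{224004}$ ($R = -4 + \frac{247934}{448008} = -4 + 247934 \cdot \frac{1}{448008} = -4 + \frac{123967}{224004} = - \frac{772049}{224004} \approx -3.4466$)
$v = -59214$ ($v = \left(-426\right) 139 = -59214$)
$\frac{R + q{\left(187,-587 \right)}}{-102275 + v} = \frac{- \frac{772049}{224004} + 706}{-102275 - 59214} = \frac{157374775}{224004 \left(-161489\right)} = \frac{157374775}{224004} \left(- \frac{1}{161489}\right) = - \frac{157374775}{36174181956}$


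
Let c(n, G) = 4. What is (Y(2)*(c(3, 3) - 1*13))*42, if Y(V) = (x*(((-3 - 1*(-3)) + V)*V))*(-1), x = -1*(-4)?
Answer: 6048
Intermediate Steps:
x = 4
Y(V) = -4*V² (Y(V) = (4*(((-3 - 1*(-3)) + V)*V))*(-1) = (4*(((-3 + 3) + V)*V))*(-1) = (4*((0 + V)*V))*(-1) = (4*(V*V))*(-1) = (4*V²)*(-1) = -4*V²)
(Y(2)*(c(3, 3) - 1*13))*42 = ((-4*2²)*(4 - 1*13))*42 = ((-4*4)*(4 - 13))*42 = -16*(-9)*42 = 144*42 = 6048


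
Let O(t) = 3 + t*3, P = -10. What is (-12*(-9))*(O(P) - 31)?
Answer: -6264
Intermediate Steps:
O(t) = 3 + 3*t
(-12*(-9))*(O(P) - 31) = (-12*(-9))*((3 + 3*(-10)) - 31) = (-4*(-27))*((3 - 30) - 31) = 108*(-27 - 31) = 108*(-58) = -6264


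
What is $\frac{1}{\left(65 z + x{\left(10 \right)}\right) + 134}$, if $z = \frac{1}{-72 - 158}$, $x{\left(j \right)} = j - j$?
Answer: $\frac{46}{6151} \approx 0.0074785$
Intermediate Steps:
$x{\left(j \right)} = 0$
$z = - \frac{1}{230}$ ($z = \frac{1}{-230} = - \frac{1}{230} \approx -0.0043478$)
$\frac{1}{\left(65 z + x{\left(10 \right)}\right) + 134} = \frac{1}{\left(65 \left(- \frac{1}{230}\right) + 0\right) + 134} = \frac{1}{\left(- \frac{13}{46} + 0\right) + 134} = \frac{1}{- \frac{13}{46} + 134} = \frac{1}{\frac{6151}{46}} = \frac{46}{6151}$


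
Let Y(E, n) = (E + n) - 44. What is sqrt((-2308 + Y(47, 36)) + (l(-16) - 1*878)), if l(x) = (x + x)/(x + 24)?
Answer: I*sqrt(3151) ≈ 56.134*I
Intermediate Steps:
l(x) = 2*x/(24 + x) (l(x) = (2*x)/(24 + x) = 2*x/(24 + x))
Y(E, n) = -44 + E + n
sqrt((-2308 + Y(47, 36)) + (l(-16) - 1*878)) = sqrt((-2308 + (-44 + 47 + 36)) + (2*(-16)/(24 - 16) - 1*878)) = sqrt((-2308 + 39) + (2*(-16)/8 - 878)) = sqrt(-2269 + (2*(-16)*(1/8) - 878)) = sqrt(-2269 + (-4 - 878)) = sqrt(-2269 - 882) = sqrt(-3151) = I*sqrt(3151)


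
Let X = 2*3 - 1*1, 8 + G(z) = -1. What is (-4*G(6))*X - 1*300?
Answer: -120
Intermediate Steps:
G(z) = -9 (G(z) = -8 - 1 = -9)
X = 5 (X = 6 - 1 = 5)
(-4*G(6))*X - 1*300 = -4*(-9)*5 - 1*300 = 36*5 - 300 = 180 - 300 = -120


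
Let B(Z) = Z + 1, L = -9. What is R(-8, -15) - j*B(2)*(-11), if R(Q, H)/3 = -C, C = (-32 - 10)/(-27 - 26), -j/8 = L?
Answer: 125802/53 ≈ 2373.6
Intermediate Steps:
j = 72 (j = -8*(-9) = 72)
B(Z) = 1 + Z
C = 42/53 (C = -42/(-53) = -42*(-1/53) = 42/53 ≈ 0.79245)
R(Q, H) = -126/53 (R(Q, H) = 3*(-1*42/53) = 3*(-42/53) = -126/53)
R(-8, -15) - j*B(2)*(-11) = -126/53 - 72*(1 + 2)*(-11) = -126/53 - 72*3*(-11) = -126/53 - 216*(-11) = -126/53 - 1*(-2376) = -126/53 + 2376 = 125802/53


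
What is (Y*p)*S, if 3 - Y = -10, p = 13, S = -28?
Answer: -4732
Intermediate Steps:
Y = 13 (Y = 3 - 1*(-10) = 3 + 10 = 13)
(Y*p)*S = (13*13)*(-28) = 169*(-28) = -4732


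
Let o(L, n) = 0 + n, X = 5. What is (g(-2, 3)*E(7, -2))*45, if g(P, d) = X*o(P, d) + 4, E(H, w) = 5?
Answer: 4275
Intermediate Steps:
o(L, n) = n
g(P, d) = 4 + 5*d (g(P, d) = 5*d + 4 = 4 + 5*d)
(g(-2, 3)*E(7, -2))*45 = ((4 + 5*3)*5)*45 = ((4 + 15)*5)*45 = (19*5)*45 = 95*45 = 4275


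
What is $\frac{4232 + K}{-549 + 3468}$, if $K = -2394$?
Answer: $\frac{1838}{2919} \approx 0.62967$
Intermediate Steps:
$\frac{4232 + K}{-549 + 3468} = \frac{4232 - 2394}{-549 + 3468} = \frac{1838}{2919}$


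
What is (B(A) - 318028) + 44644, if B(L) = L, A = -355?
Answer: -273739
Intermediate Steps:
(B(A) - 318028) + 44644 = (-355 - 318028) + 44644 = -318383 + 44644 = -273739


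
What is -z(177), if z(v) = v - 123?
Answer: -54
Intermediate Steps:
z(v) = -123 + v
-z(177) = -(-123 + 177) = -1*54 = -54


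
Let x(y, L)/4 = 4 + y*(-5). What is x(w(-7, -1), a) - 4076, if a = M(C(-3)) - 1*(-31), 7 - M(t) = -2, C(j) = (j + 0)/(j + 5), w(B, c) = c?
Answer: -4040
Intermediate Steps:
C(j) = j/(5 + j)
M(t) = 9 (M(t) = 7 - 1*(-2) = 7 + 2 = 9)
a = 40 (a = 9 - 1*(-31) = 9 + 31 = 40)
x(y, L) = 16 - 20*y (x(y, L) = 4*(4 + y*(-5)) = 4*(4 - 5*y) = 16 - 20*y)
x(w(-7, -1), a) - 4076 = (16 - 20*(-1)) - 4076 = (16 + 20) - 4076 = 36 - 4076 = -4040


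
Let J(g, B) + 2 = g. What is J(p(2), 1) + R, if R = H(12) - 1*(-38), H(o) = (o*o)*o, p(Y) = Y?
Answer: 1766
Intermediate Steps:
J(g, B) = -2 + g
H(o) = o**3 (H(o) = o**2*o = o**3)
R = 1766 (R = 12**3 - 1*(-38) = 1728 + 38 = 1766)
J(p(2), 1) + R = (-2 + 2) + 1766 = 0 + 1766 = 1766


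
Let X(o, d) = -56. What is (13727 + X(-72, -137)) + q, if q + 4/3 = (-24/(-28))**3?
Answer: 14066735/1029 ≈ 13670.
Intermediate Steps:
q = -724/1029 (q = -4/3 + (-24/(-28))**3 = -4/3 + (-24*(-1/28))**3 = -4/3 + (6/7)**3 = -4/3 + 216/343 = -724/1029 ≈ -0.70360)
(13727 + X(-72, -137)) + q = (13727 - 56) - 724/1029 = 13671 - 724/1029 = 14066735/1029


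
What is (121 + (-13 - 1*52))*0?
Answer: 0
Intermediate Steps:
(121 + (-13 - 1*52))*0 = (121 + (-13 - 52))*0 = (121 - 65)*0 = 56*0 = 0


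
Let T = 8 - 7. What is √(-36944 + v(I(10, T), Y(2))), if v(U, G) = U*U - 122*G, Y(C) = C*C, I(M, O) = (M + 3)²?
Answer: I*√8871 ≈ 94.186*I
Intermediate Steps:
T = 1
I(M, O) = (3 + M)²
Y(C) = C²
v(U, G) = U² - 122*G
√(-36944 + v(I(10, T), Y(2))) = √(-36944 + (((3 + 10)²)² - 122*2²)) = √(-36944 + ((13²)² - 122*4)) = √(-36944 + (169² - 488)) = √(-36944 + (28561 - 488)) = √(-36944 + 28073) = √(-8871) = I*√8871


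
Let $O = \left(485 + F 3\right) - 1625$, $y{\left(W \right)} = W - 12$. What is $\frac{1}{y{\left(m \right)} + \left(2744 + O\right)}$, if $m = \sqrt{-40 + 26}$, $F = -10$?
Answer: $\frac{781}{1219929} - \frac{i \sqrt{14}}{2439858} \approx 0.0006402 - 1.5336 \cdot 10^{-6} i$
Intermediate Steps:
$m = i \sqrt{14}$ ($m = \sqrt{-14} = i \sqrt{14} \approx 3.7417 i$)
$y{\left(W \right)} = -12 + W$
$O = -1170$ ($O = \left(485 - 30\right) - 1625 = 455 - 1625 = -1170$)
$\frac{1}{y{\left(m \right)} + \left(2744 + O\right)} = \frac{1}{\left(-12 + i \sqrt{14}\right) + \left(2744 - 1170\right)} = \frac{1}{\left(-12 + i \sqrt{14}\right) + 1574} = \frac{1}{1562 + i \sqrt{14}}$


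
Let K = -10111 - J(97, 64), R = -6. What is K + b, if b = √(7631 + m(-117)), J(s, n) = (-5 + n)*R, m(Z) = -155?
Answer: -9757 + 2*√1869 ≈ -9670.5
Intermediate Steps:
J(s, n) = 30 - 6*n (J(s, n) = (-5 + n)*(-6) = 30 - 6*n)
b = 2*√1869 (b = √(7631 - 155) = √7476 = 2*√1869 ≈ 86.464)
K = -9757 (K = -10111 - (30 - 6*64) = -10111 - (30 - 384) = -10111 - 1*(-354) = -10111 + 354 = -9757)
K + b = -9757 + 2*√1869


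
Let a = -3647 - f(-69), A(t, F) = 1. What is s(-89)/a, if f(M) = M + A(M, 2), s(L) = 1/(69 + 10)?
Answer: -1/282741 ≈ -3.5368e-6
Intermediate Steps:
s(L) = 1/79
f(M) = 1 + M (f(M) = M + 1 = 1 + M)
a = -3579 (a = -3647 - (1 - 69) = -3647 - 1*(-68) = -3647 + 68 = -3579)
s(-89)/a = (1/79)/(-3579) = (1/79)*(-1/3579) = -1/282741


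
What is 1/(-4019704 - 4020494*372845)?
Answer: -1/2997747623310 ≈ -3.3358e-13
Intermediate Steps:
1/(-4019704 - 4020494*372845) = (1/372845)/(-8040198) = -1/8040198*1/372845 = -1/2997747623310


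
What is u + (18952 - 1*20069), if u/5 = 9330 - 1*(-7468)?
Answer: 82873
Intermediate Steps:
u = 83990 (u = 5*(9330 - 1*(-7468)) = 5*(9330 + 7468) = 5*16798 = 83990)
u + (18952 - 1*20069) = 83990 + (18952 - 1*20069) = 83990 + (18952 - 20069) = 83990 - 1117 = 82873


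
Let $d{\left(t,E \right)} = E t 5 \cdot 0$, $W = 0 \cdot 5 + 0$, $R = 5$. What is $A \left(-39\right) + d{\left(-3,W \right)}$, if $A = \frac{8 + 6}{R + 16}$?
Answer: $-26$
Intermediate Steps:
$A = \frac{2}{3}$ ($A = \frac{8 + 6}{5 + 16} = \frac{14}{21} = 14 \cdot \frac{1}{21} = \frac{2}{3} \approx 0.66667$)
$W = 0$ ($W = 0 + 0 = 0$)
$d{\left(t,E \right)} = 0$ ($d{\left(t,E \right)} = 5 E t 0 = 0$)
$A \left(-39\right) + d{\left(-3,W \right)} = \frac{2}{3} \left(-39\right) + 0 = -26 + 0 = -26$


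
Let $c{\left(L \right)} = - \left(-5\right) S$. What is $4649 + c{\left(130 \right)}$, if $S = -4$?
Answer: $4629$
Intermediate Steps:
$c{\left(L \right)} = -20$ ($c{\left(L \right)} = - \left(-5\right) \left(-4\right) = \left(-1\right) 20 = -20$)
$4649 + c{\left(130 \right)} = 4649 - 20 = 4629$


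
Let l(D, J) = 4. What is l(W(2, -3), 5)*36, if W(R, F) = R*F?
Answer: 144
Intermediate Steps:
W(R, F) = F*R
l(W(2, -3), 5)*36 = 4*36 = 144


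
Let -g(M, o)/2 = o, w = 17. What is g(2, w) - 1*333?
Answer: -367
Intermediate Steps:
g(M, o) = -2*o
g(2, w) - 1*333 = -2*17 - 1*333 = -34 - 333 = -367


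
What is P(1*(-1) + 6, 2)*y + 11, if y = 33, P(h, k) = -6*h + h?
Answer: -814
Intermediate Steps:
P(h, k) = -5*h
P(1*(-1) + 6, 2)*y + 11 = -5*(1*(-1) + 6)*33 + 11 = -5*(-1 + 6)*33 + 11 = -5*5*33 + 11 = -25*33 + 11 = -825 + 11 = -814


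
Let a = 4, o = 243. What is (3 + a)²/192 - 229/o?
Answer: -10687/15552 ≈ -0.68718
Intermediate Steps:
(3 + a)²/192 - 229/o = (3 + 4)²/192 - 229/243 = 7²*(1/192) - 229*1/243 = 49*(1/192) - 229/243 = 49/192 - 229/243 = -10687/15552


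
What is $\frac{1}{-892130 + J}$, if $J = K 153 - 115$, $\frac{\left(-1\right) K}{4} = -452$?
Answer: $- \frac{1}{615621} \approx -1.6244 \cdot 10^{-6}$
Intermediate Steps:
$K = 1808$ ($K = \left(-4\right) \left(-452\right) = 1808$)
$J = 276509$ ($J = 1808 \cdot 153 - 115 = 276624 - 115 = 276509$)
$\frac{1}{-892130 + J} = \frac{1}{-892130 + 276509} = \frac{1}{-615621} = - \frac{1}{615621}$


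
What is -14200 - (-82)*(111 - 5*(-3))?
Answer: -3868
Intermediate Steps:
-14200 - (-82)*(111 - 5*(-3)) = -14200 - (-82)*(111 + 15) = -14200 - (-82)*126 = -14200 - 1*(-10332) = -14200 + 10332 = -3868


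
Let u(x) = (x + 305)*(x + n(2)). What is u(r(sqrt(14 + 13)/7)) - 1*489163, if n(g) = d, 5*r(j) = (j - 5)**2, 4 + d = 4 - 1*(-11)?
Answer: -29061995556/60025 - 479544*sqrt(3)/1715 ≈ -4.8465e+5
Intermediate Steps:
d = 11 (d = -4 + (4 - 1*(-11)) = -4 + (4 + 11) = -4 + 15 = 11)
r(j) = (-5 + j)**2/5 (r(j) = (j - 5)**2/5 = (-5 + j)**2/5)
n(g) = 11
u(x) = (11 + x)*(305 + x) (u(x) = (x + 305)*(x + 11) = (305 + x)*(11 + x) = (11 + x)*(305 + x))
u(r(sqrt(14 + 13)/7)) - 1*489163 = (3355 + ((-5 + sqrt(14 + 13)/7)**2/5)**2 + 316*((-5 + sqrt(14 + 13)/7)**2/5)) - 1*489163 = (3355 + ((-5 + sqrt(27)*(1/7))**2/5)**2 + 316*((-5 + sqrt(27)*(1/7))**2/5)) - 489163 = (3355 + ((-5 + (3*sqrt(3))*(1/7))**2/5)**2 + 316*((-5 + (3*sqrt(3))*(1/7))**2/5)) - 489163 = (3355 + ((-5 + 3*sqrt(3)/7)**2/5)**2 + 316*((-5 + 3*sqrt(3)/7)**2/5)) - 489163 = (3355 + (-5 + 3*sqrt(3)/7)**4/25 + 316*(-5 + 3*sqrt(3)/7)**2/5) - 489163 = -485808 + (-5 + 3*sqrt(3)/7)**4/25 + 316*(-5 + 3*sqrt(3)/7)**2/5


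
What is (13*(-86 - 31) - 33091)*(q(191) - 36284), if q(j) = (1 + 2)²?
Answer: 1255550300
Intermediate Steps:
q(j) = 9 (q(j) = 3² = 9)
(13*(-86 - 31) - 33091)*(q(191) - 36284) = (13*(-86 - 31) - 33091)*(9 - 36284) = (13*(-117) - 33091)*(-36275) = (-1521 - 33091)*(-36275) = -34612*(-36275) = 1255550300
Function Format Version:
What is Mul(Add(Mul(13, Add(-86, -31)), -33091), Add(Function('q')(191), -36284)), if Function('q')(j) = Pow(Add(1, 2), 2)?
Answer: 1255550300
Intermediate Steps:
Function('q')(j) = 9 (Function('q')(j) = Pow(3, 2) = 9)
Mul(Add(Mul(13, Add(-86, -31)), -33091), Add(Function('q')(191), -36284)) = Mul(Add(Mul(13, Add(-86, -31)), -33091), Add(9, -36284)) = Mul(Add(Mul(13, -117), -33091), -36275) = Mul(Add(-1521, -33091), -36275) = Mul(-34612, -36275) = 1255550300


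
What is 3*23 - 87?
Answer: -18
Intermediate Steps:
3*23 - 87 = 69 - 87 = -18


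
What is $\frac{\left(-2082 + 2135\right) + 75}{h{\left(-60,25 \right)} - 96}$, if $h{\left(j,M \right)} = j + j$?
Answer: $- \frac{16}{27} \approx -0.59259$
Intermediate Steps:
$h{\left(j,M \right)} = 2 j$
$\frac{\left(-2082 + 2135\right) + 75}{h{\left(-60,25 \right)} - 96} = \frac{\left(-2082 + 2135\right) + 75}{2 \left(-60\right) - 96} = \frac{53 + 75}{-120 - 96} = \frac{128}{-216} = 128 \left(- \frac{1}{216}\right) = - \frac{16}{27}$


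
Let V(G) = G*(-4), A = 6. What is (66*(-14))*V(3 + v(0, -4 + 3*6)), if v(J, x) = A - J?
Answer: 33264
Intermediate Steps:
v(J, x) = 6 - J
V(G) = -4*G
(66*(-14))*V(3 + v(0, -4 + 3*6)) = (66*(-14))*(-4*(3 + (6 - 1*0))) = -(-3696)*(3 + (6 + 0)) = -(-3696)*(3 + 6) = -(-3696)*9 = -924*(-36) = 33264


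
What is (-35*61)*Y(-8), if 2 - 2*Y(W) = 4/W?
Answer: -10675/4 ≈ -2668.8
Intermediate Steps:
Y(W) = 1 - 2/W
(-35*61)*Y(-8) = (-35*61)*((-2 - 8)/(-8)) = -(-2135)*(-10)/8 = -2135*5/4 = -10675/4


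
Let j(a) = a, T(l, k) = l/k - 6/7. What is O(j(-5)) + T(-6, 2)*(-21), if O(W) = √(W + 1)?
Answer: 81 + 2*I ≈ 81.0 + 2.0*I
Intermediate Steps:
T(l, k) = -6/7 + l/k (T(l, k) = l/k - 6*⅐ = l/k - 6/7 = -6/7 + l/k)
O(W) = √(1 + W)
O(j(-5)) + T(-6, 2)*(-21) = √(1 - 5) + (-6/7 - 6/2)*(-21) = √(-4) + (-6/7 - 6*½)*(-21) = 2*I + (-6/7 - 3)*(-21) = 2*I - 27/7*(-21) = 2*I + 81 = 81 + 2*I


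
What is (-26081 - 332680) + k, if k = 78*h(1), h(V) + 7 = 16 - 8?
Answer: -358683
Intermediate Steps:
h(V) = 1 (h(V) = -7 + (16 - 8) = -7 + 8 = 1)
k = 78 (k = 78*1 = 78)
(-26081 - 332680) + k = (-26081 - 332680) + 78 = -358761 + 78 = -358683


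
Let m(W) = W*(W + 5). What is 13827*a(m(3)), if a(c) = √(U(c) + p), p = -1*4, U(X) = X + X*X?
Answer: 27654*√149 ≈ 3.3756e+5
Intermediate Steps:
m(W) = W*(5 + W)
U(X) = X + X²
p = -4
a(c) = √(-4 + c*(1 + c)) (a(c) = √(c*(1 + c) - 4) = √(-4 + c*(1 + c)))
13827*a(m(3)) = 13827*√(-4 + (3*(5 + 3))*(1 + 3*(5 + 3))) = 13827*√(-4 + (3*8)*(1 + 3*8)) = 13827*√(-4 + 24*(1 + 24)) = 13827*√(-4 + 24*25) = 13827*√(-4 + 600) = 13827*√596 = 13827*(2*√149) = 27654*√149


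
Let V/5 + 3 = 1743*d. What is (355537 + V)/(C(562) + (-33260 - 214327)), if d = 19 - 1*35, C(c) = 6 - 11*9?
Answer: -108041/123840 ≈ -0.87242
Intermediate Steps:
C(c) = -93 (C(c) = 6 - 99 = -93)
d = -16 (d = 19 - 35 = -16)
V = -139455 (V = -15 + 5*(1743*(-16)) = -15 + 5*(-27888) = -15 - 139440 = -139455)
(355537 + V)/(C(562) + (-33260 - 214327)) = (355537 - 139455)/(-93 + (-33260 - 214327)) = 216082/(-93 - 247587) = 216082/(-247680) = 216082*(-1/247680) = -108041/123840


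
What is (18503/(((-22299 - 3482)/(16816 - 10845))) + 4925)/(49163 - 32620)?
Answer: 2355716/60927869 ≈ 0.038664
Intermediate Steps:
(18503/(((-22299 - 3482)/(16816 - 10845))) + 4925)/(49163 - 32620) = (18503/((-25781/5971)) + 4925)/16543 = (18503/((-25781*1/5971)) + 4925)*(1/16543) = (18503/(-3683/853) + 4925)*(1/16543) = (18503*(-853/3683) + 4925)*(1/16543) = (-15783059/3683 + 4925)*(1/16543) = (2355716/3683)*(1/16543) = 2355716/60927869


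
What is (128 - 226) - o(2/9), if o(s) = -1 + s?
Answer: -875/9 ≈ -97.222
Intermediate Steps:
(128 - 226) - o(2/9) = (128 - 226) - (-1 + 2/9) = -98 - (-1 + 2*(⅑)) = -98 - (-1 + 2/9) = -98 - 1*(-7/9) = -98 + 7/9 = -875/9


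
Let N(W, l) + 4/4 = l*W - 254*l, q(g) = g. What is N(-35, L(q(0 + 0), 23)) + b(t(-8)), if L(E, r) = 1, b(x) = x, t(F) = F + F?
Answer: -306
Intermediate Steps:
t(F) = 2*F
N(W, l) = -1 - 254*l + W*l (N(W, l) = -1 + (l*W - 254*l) = -1 + (W*l - 254*l) = -1 + (-254*l + W*l) = -1 - 254*l + W*l)
N(-35, L(q(0 + 0), 23)) + b(t(-8)) = (-1 - 254*1 - 35*1) + 2*(-8) = (-1 - 254 - 35) - 16 = -290 - 16 = -306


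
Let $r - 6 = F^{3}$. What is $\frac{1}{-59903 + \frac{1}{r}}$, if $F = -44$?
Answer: $- \frac{85178}{5102417735} \approx -1.6694 \cdot 10^{-5}$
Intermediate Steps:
$r = -85178$ ($r = 6 + \left(-44\right)^{3} = 6 - 85184 = -85178$)
$\frac{1}{-59903 + \frac{1}{r}} = \frac{1}{-59903 + \frac{1}{-85178}} = \frac{1}{-59903 - \frac{1}{85178}} = \frac{1}{- \frac{5102417735}{85178}} = - \frac{85178}{5102417735}$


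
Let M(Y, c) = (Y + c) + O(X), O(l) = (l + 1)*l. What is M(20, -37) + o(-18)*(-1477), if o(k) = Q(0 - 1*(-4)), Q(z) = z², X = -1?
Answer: -23649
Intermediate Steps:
o(k) = 16 (o(k) = (0 - 1*(-4))² = (0 + 4)² = 4² = 16)
O(l) = l*(1 + l) (O(l) = (1 + l)*l = l*(1 + l))
M(Y, c) = Y + c (M(Y, c) = (Y + c) - (1 - 1) = (Y + c) - 1*0 = (Y + c) + 0 = Y + c)
M(20, -37) + o(-18)*(-1477) = (20 - 37) + 16*(-1477) = -17 - 23632 = -23649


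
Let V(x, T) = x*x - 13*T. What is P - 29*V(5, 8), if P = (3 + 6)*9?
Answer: 2372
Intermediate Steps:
V(x, T) = x**2 - 13*T
P = 81 (P = 9*9 = 81)
P - 29*V(5, 8) = 81 - 29*(5**2 - 13*8) = 81 - 29*(25 - 104) = 81 - 29*(-79) = 81 + 2291 = 2372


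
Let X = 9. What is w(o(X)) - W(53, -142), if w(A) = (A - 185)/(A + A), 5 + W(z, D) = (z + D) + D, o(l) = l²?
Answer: 19064/81 ≈ 235.36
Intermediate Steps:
W(z, D) = -5 + z + 2*D (W(z, D) = -5 + ((z + D) + D) = -5 + ((D + z) + D) = -5 + (z + 2*D) = -5 + z + 2*D)
w(A) = (-185 + A)/(2*A) (w(A) = (-185 + A)/((2*A)) = (-185 + A)*(1/(2*A)) = (-185 + A)/(2*A))
w(o(X)) - W(53, -142) = (-185 + 9²)/(2*(9²)) - (-5 + 53 + 2*(-142)) = (½)*(-185 + 81)/81 - (-5 + 53 - 284) = (½)*(1/81)*(-104) - 1*(-236) = -52/81 + 236 = 19064/81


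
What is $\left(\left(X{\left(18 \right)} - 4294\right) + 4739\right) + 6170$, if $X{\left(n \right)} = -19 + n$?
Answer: $6614$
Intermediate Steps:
$\left(\left(X{\left(18 \right)} - 4294\right) + 4739\right) + 6170 = \left(\left(\left(-19 + 18\right) - 4294\right) + 4739\right) + 6170 = \left(\left(-1 - 4294\right) + 4739\right) + 6170 = \left(-4295 + 4739\right) + 6170 = 444 + 6170 = 6614$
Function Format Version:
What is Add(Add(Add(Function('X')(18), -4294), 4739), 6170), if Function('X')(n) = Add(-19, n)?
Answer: 6614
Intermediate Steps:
Add(Add(Add(Function('X')(18), -4294), 4739), 6170) = Add(Add(Add(Add(-19, 18), -4294), 4739), 6170) = Add(Add(Add(-1, -4294), 4739), 6170) = Add(Add(-4295, 4739), 6170) = Add(444, 6170) = 6614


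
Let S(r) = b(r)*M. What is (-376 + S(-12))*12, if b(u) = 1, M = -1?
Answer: -4524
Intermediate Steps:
S(r) = -1 (S(r) = 1*(-1) = -1)
(-376 + S(-12))*12 = (-376 - 1)*12 = -377*12 = -4524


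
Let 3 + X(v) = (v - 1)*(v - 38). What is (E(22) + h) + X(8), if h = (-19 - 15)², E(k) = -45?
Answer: 898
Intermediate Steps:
h = 1156 (h = (-34)² = 1156)
X(v) = -3 + (-1 + v)*(-38 + v) (X(v) = -3 + (v - 1)*(v - 38) = -3 + (-1 + v)*(-38 + v))
(E(22) + h) + X(8) = (-45 + 1156) + (35 + 8² - 39*8) = 1111 + (35 + 64 - 312) = 1111 - 213 = 898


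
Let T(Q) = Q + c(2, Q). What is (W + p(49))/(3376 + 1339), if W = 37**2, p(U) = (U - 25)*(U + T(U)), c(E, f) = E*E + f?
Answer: 4993/4715 ≈ 1.0590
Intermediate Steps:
c(E, f) = f + E**2 (c(E, f) = E**2 + f = f + E**2)
T(Q) = 4 + 2*Q (T(Q) = Q + (Q + 2**2) = Q + (Q + 4) = Q + (4 + Q) = 4 + 2*Q)
p(U) = (-25 + U)*(4 + 3*U) (p(U) = (U - 25)*(U + (4 + 2*U)) = (-25 + U)*(4 + 3*U))
W = 1369
(W + p(49))/(3376 + 1339) = (1369 + (-100 - 71*49 + 3*49**2))/(3376 + 1339) = (1369 + (-100 - 3479 + 3*2401))/4715 = (1369 + (-100 - 3479 + 7203))*(1/4715) = (1369 + 3624)*(1/4715) = 4993*(1/4715) = 4993/4715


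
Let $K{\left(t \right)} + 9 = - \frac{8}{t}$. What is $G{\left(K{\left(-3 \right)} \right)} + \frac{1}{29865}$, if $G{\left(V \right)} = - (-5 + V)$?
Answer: $\frac{338471}{29865} \approx 11.333$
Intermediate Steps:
$K{\left(t \right)} = -9 - \frac{8}{t}$
$G{\left(V \right)} = 5 - V$
$G{\left(K{\left(-3 \right)} \right)} + \frac{1}{29865} = \left(5 - \left(-9 - \frac{8}{-3}\right)\right) + \frac{1}{29865} = \left(5 - \left(-9 - - \frac{8}{3}\right)\right) + \frac{1}{29865} = \left(5 - \left(-9 + \frac{8}{3}\right)\right) + \frac{1}{29865} = \left(5 - - \frac{19}{3}\right) + \frac{1}{29865} = \left(5 + \frac{19}{3}\right) + \frac{1}{29865} = \frac{34}{3} + \frac{1}{29865} = \frac{338471}{29865}$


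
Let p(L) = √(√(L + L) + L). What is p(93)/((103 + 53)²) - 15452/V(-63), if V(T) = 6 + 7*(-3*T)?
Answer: -15452/1329 + √(93 + √186)/24336 ≈ -11.626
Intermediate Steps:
p(L) = √(L + √2*√L) (p(L) = √(√(2*L) + L) = √(√2*√L + L) = √(L + √2*√L))
V(T) = 6 - 21*T
p(93)/((103 + 53)²) - 15452/V(-63) = √(93 + √2*√93)/((103 + 53)²) - 15452/(6 - 21*(-63)) = √(93 + √186)/(156²) - 15452/(6 + 1323) = √(93 + √186)/24336 - 15452/1329 = -15452/1329 + √(93 + √186)/24336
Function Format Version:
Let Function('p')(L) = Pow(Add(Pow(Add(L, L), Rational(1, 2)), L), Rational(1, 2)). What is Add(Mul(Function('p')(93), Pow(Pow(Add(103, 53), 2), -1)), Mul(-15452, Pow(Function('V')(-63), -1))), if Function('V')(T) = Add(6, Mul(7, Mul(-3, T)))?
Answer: Add(Rational(-15452, 1329), Mul(Rational(1, 24336), Pow(Add(93, Pow(186, Rational(1, 2))), Rational(1, 2)))) ≈ -11.626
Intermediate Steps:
Function('p')(L) = Pow(Add(L, Mul(Pow(2, Rational(1, 2)), Pow(L, Rational(1, 2)))), Rational(1, 2)) (Function('p')(L) = Pow(Add(Pow(Mul(2, L), Rational(1, 2)), L), Rational(1, 2)) = Pow(Add(Mul(Pow(2, Rational(1, 2)), Pow(L, Rational(1, 2))), L), Rational(1, 2)) = Pow(Add(L, Mul(Pow(2, Rational(1, 2)), Pow(L, Rational(1, 2)))), Rational(1, 2)))
Function('V')(T) = Add(6, Mul(-21, T))
Add(Mul(Function('p')(93), Pow(Pow(Add(103, 53), 2), -1)), Mul(-15452, Pow(Function('V')(-63), -1))) = Add(Mul(Pow(Add(93, Mul(Pow(2, Rational(1, 2)), Pow(93, Rational(1, 2)))), Rational(1, 2)), Pow(Pow(Add(103, 53), 2), -1)), Mul(-15452, Pow(Add(6, Mul(-21, -63)), -1))) = Add(Mul(Pow(Add(93, Pow(186, Rational(1, 2))), Rational(1, 2)), Pow(Pow(156, 2), -1)), Mul(-15452, Pow(Add(6, 1323), -1))) = Add(Mul(Pow(Add(93, Pow(186, Rational(1, 2))), Rational(1, 2)), Pow(24336, -1)), Mul(-15452, Pow(1329, -1))) = Add(Mul(Pow(Add(93, Pow(186, Rational(1, 2))), Rational(1, 2)), Rational(1, 24336)), Mul(-15452, Rational(1, 1329))) = Add(Mul(Rational(1, 24336), Pow(Add(93, Pow(186, Rational(1, 2))), Rational(1, 2))), Rational(-15452, 1329)) = Add(Rational(-15452, 1329), Mul(Rational(1, 24336), Pow(Add(93, Pow(186, Rational(1, 2))), Rational(1, 2))))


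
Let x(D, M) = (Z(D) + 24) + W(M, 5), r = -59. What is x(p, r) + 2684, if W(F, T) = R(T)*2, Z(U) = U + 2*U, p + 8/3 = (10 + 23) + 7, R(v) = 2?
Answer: 2824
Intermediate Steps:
p = 112/3 (p = -8/3 + ((10 + 23) + 7) = -8/3 + (33 + 7) = -8/3 + 40 = 112/3 ≈ 37.333)
Z(U) = 3*U
W(F, T) = 4 (W(F, T) = 2*2 = 4)
x(D, M) = 28 + 3*D (x(D, M) = (3*D + 24) + 4 = (24 + 3*D) + 4 = 28 + 3*D)
x(p, r) + 2684 = (28 + 3*(112/3)) + 2684 = (28 + 112) + 2684 = 140 + 2684 = 2824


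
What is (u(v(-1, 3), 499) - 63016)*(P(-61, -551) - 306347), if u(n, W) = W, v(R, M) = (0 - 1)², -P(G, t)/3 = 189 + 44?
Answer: 19195594782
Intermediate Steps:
P(G, t) = -699 (P(G, t) = -3*(189 + 44) = -3*233 = -699)
v(R, M) = 1 (v(R, M) = (-1)² = 1)
(u(v(-1, 3), 499) - 63016)*(P(-61, -551) - 306347) = (499 - 63016)*(-699 - 306347) = -62517*(-307046) = 19195594782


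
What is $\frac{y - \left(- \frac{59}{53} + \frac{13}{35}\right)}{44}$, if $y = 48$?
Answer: $\frac{22604}{20405} \approx 1.1078$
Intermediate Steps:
$\frac{y - \left(- \frac{59}{53} + \frac{13}{35}\right)}{44} = \frac{48 - \left(- \frac{59}{53} + \frac{13}{35}\right)}{44} = \left(48 - - \frac{1376}{1855}\right) \frac{1}{44} = \left(48 + \left(\frac{59}{53} - \frac{13}{35}\right)\right) \frac{1}{44} = \left(48 + \frac{1376}{1855}\right) \frac{1}{44} = \frac{90416}{1855} \cdot \frac{1}{44} = \frac{22604}{20405}$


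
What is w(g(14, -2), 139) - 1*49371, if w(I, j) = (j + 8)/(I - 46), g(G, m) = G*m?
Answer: -3653601/74 ≈ -49373.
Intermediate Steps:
w(I, j) = (8 + j)/(-46 + I)
w(g(14, -2), 139) - 1*49371 = (8 + 139)/(-46 + 14*(-2)) - 1*49371 = 147/(-46 - 28) - 49371 = 147/(-74) - 49371 = -1/74*147 - 49371 = -147/74 - 49371 = -3653601/74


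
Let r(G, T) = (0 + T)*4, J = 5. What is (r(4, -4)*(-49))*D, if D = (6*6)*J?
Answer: 141120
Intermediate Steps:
r(G, T) = 4*T (r(G, T) = T*4 = 4*T)
D = 180 (D = (6*6)*5 = 36*5 = 180)
(r(4, -4)*(-49))*D = ((4*(-4))*(-49))*180 = -16*(-49)*180 = 784*180 = 141120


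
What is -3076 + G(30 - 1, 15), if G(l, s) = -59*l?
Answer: -4787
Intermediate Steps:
-3076 + G(30 - 1, 15) = -3076 - 59*(30 - 1) = -3076 - 59*29 = -3076 - 1711 = -4787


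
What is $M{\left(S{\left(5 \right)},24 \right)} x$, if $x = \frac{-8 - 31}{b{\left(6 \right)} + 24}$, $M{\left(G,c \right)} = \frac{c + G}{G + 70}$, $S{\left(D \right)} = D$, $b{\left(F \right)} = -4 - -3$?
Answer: $- \frac{377}{575} \approx -0.65565$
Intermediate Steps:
$b{\left(F \right)} = -1$ ($b{\left(F \right)} = -4 + 3 = -1$)
$M{\left(G,c \right)} = \frac{G + c}{70 + G}$
$x = - \frac{39}{23}$ ($x = \frac{-8 - 31}{-1 + 24} = - \frac{39}{23} \approx -1.6957$)
$M{\left(S{\left(5 \right)},24 \right)} x = \frac{5 + 24}{70 + 5} \left(- \frac{39}{23}\right) = \frac{1}{75} \cdot 29 \left(- \frac{39}{23}\right) = \frac{29}{75} \left(- \frac{39}{23}\right) = - \frac{377}{575}$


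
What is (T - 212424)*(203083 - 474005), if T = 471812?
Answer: -70273915736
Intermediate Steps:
(T - 212424)*(203083 - 474005) = (471812 - 212424)*(203083 - 474005) = 259388*(-270922) = -70273915736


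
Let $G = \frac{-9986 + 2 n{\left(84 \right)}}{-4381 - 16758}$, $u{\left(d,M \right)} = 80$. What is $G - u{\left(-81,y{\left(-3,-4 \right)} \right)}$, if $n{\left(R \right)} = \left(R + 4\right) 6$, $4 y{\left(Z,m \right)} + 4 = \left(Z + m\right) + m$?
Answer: $- \frac{1682190}{21139} \approx -79.578$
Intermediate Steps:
$y{\left(Z,m \right)} = -1 + \frac{m}{2} + \frac{Z}{4}$ ($y{\left(Z,m \right)} = -1 + \frac{\left(Z + m\right) + m}{4} = -1 + \frac{Z + 2 m}{4} = -1 + \left(\frac{m}{2} + \frac{Z}{4}\right) = -1 + \frac{m}{2} + \frac{Z}{4}$)
$n{\left(R \right)} = 24 + 6 R$ ($n{\left(R \right)} = \left(4 + R\right) 6 = 24 + 6 R$)
$G = \frac{8930}{21139}$ ($G = \frac{-9986 + 2 \left(24 + 6 \cdot 84\right)}{-4381 - 16758} = \frac{-9986 + 2 \left(24 + 504\right)}{-21139} = \left(-9986 + 2 \cdot 528\right) \left(- \frac{1}{21139}\right) = \left(-9986 + 1056\right) \left(- \frac{1}{21139}\right) = \left(-8930\right) \left(- \frac{1}{21139}\right) = \frac{8930}{21139} \approx 0.42244$)
$G - u{\left(-81,y{\left(-3,-4 \right)} \right)} = \frac{8930}{21139} - 80 = - \frac{1682190}{21139}$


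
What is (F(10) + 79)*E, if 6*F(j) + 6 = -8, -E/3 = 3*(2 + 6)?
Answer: -5520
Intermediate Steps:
E = -72 (E = -9*(2 + 6) = -9*8 = -3*24 = -72)
F(j) = -7/3 (F(j) = -1 + (⅙)*(-8) = -1 - 4/3 = -7/3)
(F(10) + 79)*E = (-7/3 + 79)*(-72) = (230/3)*(-72) = -5520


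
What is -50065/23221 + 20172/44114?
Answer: -870076699/512185597 ≈ -1.6988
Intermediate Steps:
-50065/23221 + 20172/44114 = -50065*1/23221 + 20172*(1/44114) = -50065/23221 + 10086/22057 = -870076699/512185597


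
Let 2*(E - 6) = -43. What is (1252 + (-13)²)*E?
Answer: -44051/2 ≈ -22026.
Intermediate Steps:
E = -31/2 (E = 6 + (½)*(-43) = 6 - 43/2 = -31/2 ≈ -15.500)
(1252 + (-13)²)*E = (1252 + (-13)²)*(-31/2) = (1252 + 169)*(-31/2) = 1421*(-31/2) = -44051/2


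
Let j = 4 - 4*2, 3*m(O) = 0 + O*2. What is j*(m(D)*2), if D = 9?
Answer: -48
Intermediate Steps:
m(O) = 2*O/3 (m(O) = (0 + O*2)/3 = (0 + 2*O)/3 = (2*O)/3 = 2*O/3)
j = -4 (j = 4 - 8 = -4)
j*(m(D)*2) = -4*(⅔)*9*2 = -24*2 = -4*12 = -48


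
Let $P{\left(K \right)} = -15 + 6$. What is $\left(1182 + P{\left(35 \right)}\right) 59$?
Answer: $69207$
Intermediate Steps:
$P{\left(K \right)} = -9$
$\left(1182 + P{\left(35 \right)}\right) 59 = \left(1182 - 9\right) 59 = 1173 \cdot 59 = 69207$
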